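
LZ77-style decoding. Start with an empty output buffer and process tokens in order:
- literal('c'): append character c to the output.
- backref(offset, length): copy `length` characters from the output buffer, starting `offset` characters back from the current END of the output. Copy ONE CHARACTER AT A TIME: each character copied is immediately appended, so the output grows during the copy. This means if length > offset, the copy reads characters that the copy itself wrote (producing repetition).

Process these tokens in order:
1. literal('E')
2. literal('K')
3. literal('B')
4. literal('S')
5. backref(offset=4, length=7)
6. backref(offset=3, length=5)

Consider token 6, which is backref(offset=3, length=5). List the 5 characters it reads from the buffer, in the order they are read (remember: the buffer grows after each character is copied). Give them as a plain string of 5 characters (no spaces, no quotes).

Answer: EKBEK

Derivation:
Token 1: literal('E'). Output: "E"
Token 2: literal('K'). Output: "EK"
Token 3: literal('B'). Output: "EKB"
Token 4: literal('S'). Output: "EKBS"
Token 5: backref(off=4, len=7) (overlapping!). Copied 'EKBSEKB' from pos 0. Output: "EKBSEKBSEKB"
Token 6: backref(off=3, len=5). Buffer before: "EKBSEKBSEKB" (len 11)
  byte 1: read out[8]='E', append. Buffer now: "EKBSEKBSEKBE"
  byte 2: read out[9]='K', append. Buffer now: "EKBSEKBSEKBEK"
  byte 3: read out[10]='B', append. Buffer now: "EKBSEKBSEKBEKB"
  byte 4: read out[11]='E', append. Buffer now: "EKBSEKBSEKBEKBE"
  byte 5: read out[12]='K', append. Buffer now: "EKBSEKBSEKBEKBEK"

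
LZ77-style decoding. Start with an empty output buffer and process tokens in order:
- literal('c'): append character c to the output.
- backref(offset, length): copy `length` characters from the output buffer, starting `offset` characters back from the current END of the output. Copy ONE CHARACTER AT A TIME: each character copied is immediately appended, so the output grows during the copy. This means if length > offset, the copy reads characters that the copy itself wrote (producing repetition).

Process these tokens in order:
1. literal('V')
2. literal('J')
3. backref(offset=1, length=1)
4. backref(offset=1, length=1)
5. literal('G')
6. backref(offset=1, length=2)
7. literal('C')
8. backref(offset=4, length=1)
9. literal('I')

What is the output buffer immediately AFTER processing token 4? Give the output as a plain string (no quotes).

Token 1: literal('V'). Output: "V"
Token 2: literal('J'). Output: "VJ"
Token 3: backref(off=1, len=1). Copied 'J' from pos 1. Output: "VJJ"
Token 4: backref(off=1, len=1). Copied 'J' from pos 2. Output: "VJJJ"

Answer: VJJJ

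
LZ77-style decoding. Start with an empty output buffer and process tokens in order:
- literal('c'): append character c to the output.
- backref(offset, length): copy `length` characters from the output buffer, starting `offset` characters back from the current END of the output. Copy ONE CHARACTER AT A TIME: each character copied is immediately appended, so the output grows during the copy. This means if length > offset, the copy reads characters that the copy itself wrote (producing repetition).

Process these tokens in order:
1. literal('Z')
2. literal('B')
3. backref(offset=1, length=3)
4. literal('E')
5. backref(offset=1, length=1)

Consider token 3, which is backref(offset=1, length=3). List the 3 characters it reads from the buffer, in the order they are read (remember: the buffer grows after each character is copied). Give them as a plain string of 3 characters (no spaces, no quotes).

Token 1: literal('Z'). Output: "Z"
Token 2: literal('B'). Output: "ZB"
Token 3: backref(off=1, len=3). Buffer before: "ZB" (len 2)
  byte 1: read out[1]='B', append. Buffer now: "ZBB"
  byte 2: read out[2]='B', append. Buffer now: "ZBBB"
  byte 3: read out[3]='B', append. Buffer now: "ZBBBB"

Answer: BBB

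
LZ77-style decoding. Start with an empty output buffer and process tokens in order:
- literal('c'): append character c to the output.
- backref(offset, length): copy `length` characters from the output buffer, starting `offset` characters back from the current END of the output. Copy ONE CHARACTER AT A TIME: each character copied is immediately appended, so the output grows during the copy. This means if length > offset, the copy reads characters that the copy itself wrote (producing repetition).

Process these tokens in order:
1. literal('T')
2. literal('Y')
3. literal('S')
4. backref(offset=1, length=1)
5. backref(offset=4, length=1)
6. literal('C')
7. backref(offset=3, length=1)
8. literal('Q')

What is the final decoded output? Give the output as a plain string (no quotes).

Answer: TYSSTCSQ

Derivation:
Token 1: literal('T'). Output: "T"
Token 2: literal('Y'). Output: "TY"
Token 3: literal('S'). Output: "TYS"
Token 4: backref(off=1, len=1). Copied 'S' from pos 2. Output: "TYSS"
Token 5: backref(off=4, len=1). Copied 'T' from pos 0. Output: "TYSST"
Token 6: literal('C'). Output: "TYSSTC"
Token 7: backref(off=3, len=1). Copied 'S' from pos 3. Output: "TYSSTCS"
Token 8: literal('Q'). Output: "TYSSTCSQ"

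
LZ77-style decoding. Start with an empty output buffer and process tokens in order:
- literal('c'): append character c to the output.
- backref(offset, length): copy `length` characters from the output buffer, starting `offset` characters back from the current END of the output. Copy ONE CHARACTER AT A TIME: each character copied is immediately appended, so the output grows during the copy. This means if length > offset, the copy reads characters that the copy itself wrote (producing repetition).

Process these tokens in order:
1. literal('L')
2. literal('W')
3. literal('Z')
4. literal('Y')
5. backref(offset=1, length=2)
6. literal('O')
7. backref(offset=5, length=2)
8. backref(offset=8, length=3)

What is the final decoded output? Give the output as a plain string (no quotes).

Answer: LWZYYYOZYWZY

Derivation:
Token 1: literal('L'). Output: "L"
Token 2: literal('W'). Output: "LW"
Token 3: literal('Z'). Output: "LWZ"
Token 4: literal('Y'). Output: "LWZY"
Token 5: backref(off=1, len=2) (overlapping!). Copied 'YY' from pos 3. Output: "LWZYYY"
Token 6: literal('O'). Output: "LWZYYYO"
Token 7: backref(off=5, len=2). Copied 'ZY' from pos 2. Output: "LWZYYYOZY"
Token 8: backref(off=8, len=3). Copied 'WZY' from pos 1. Output: "LWZYYYOZYWZY"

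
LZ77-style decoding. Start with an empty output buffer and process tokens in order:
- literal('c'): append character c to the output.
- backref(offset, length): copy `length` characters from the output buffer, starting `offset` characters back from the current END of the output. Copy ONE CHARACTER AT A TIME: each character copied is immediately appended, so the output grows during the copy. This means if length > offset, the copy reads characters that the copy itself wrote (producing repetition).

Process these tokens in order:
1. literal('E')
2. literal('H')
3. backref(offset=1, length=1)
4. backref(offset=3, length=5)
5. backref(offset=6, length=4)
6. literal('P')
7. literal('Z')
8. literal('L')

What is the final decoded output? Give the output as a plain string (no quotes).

Answer: EHHEHHEHHEHHPZL

Derivation:
Token 1: literal('E'). Output: "E"
Token 2: literal('H'). Output: "EH"
Token 3: backref(off=1, len=1). Copied 'H' from pos 1. Output: "EHH"
Token 4: backref(off=3, len=5) (overlapping!). Copied 'EHHEH' from pos 0. Output: "EHHEHHEH"
Token 5: backref(off=6, len=4). Copied 'HEHH' from pos 2. Output: "EHHEHHEHHEHH"
Token 6: literal('P'). Output: "EHHEHHEHHEHHP"
Token 7: literal('Z'). Output: "EHHEHHEHHEHHPZ"
Token 8: literal('L'). Output: "EHHEHHEHHEHHPZL"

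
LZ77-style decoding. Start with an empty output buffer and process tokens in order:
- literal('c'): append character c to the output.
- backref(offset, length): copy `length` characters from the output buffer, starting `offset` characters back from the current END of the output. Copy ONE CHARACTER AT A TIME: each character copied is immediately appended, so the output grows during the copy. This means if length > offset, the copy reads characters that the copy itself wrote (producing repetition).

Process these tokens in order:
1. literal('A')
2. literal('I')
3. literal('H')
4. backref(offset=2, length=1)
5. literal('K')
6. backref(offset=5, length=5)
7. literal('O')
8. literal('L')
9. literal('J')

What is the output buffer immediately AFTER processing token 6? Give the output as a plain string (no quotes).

Answer: AIHIKAIHIK

Derivation:
Token 1: literal('A'). Output: "A"
Token 2: literal('I'). Output: "AI"
Token 3: literal('H'). Output: "AIH"
Token 4: backref(off=2, len=1). Copied 'I' from pos 1. Output: "AIHI"
Token 5: literal('K'). Output: "AIHIK"
Token 6: backref(off=5, len=5). Copied 'AIHIK' from pos 0. Output: "AIHIKAIHIK"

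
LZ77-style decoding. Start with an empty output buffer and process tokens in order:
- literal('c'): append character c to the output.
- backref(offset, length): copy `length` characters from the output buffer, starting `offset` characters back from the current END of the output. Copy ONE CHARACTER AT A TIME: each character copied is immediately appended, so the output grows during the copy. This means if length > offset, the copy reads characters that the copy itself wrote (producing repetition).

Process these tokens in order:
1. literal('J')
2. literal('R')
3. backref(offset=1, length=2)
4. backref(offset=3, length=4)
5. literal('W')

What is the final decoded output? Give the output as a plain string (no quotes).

Token 1: literal('J'). Output: "J"
Token 2: literal('R'). Output: "JR"
Token 3: backref(off=1, len=2) (overlapping!). Copied 'RR' from pos 1. Output: "JRRR"
Token 4: backref(off=3, len=4) (overlapping!). Copied 'RRRR' from pos 1. Output: "JRRRRRRR"
Token 5: literal('W'). Output: "JRRRRRRRW"

Answer: JRRRRRRRW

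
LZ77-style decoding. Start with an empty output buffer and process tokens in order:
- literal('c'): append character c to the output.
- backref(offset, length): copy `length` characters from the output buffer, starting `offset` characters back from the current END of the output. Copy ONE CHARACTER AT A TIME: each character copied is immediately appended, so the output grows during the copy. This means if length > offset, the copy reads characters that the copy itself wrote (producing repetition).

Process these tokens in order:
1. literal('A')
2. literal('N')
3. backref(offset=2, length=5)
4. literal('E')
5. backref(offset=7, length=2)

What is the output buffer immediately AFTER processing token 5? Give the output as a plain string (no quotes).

Answer: ANANANAENA

Derivation:
Token 1: literal('A'). Output: "A"
Token 2: literal('N'). Output: "AN"
Token 3: backref(off=2, len=5) (overlapping!). Copied 'ANANA' from pos 0. Output: "ANANANA"
Token 4: literal('E'). Output: "ANANANAE"
Token 5: backref(off=7, len=2). Copied 'NA' from pos 1. Output: "ANANANAENA"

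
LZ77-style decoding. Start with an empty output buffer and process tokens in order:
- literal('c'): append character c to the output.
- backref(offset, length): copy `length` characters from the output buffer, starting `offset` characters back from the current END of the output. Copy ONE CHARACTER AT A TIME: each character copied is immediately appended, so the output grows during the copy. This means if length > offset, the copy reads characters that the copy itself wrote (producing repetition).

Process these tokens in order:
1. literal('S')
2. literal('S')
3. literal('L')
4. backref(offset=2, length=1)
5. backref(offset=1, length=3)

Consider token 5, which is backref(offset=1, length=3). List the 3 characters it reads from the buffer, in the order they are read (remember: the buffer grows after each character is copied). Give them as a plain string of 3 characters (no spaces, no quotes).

Token 1: literal('S'). Output: "S"
Token 2: literal('S'). Output: "SS"
Token 3: literal('L'). Output: "SSL"
Token 4: backref(off=2, len=1). Copied 'S' from pos 1. Output: "SSLS"
Token 5: backref(off=1, len=3). Buffer before: "SSLS" (len 4)
  byte 1: read out[3]='S', append. Buffer now: "SSLSS"
  byte 2: read out[4]='S', append. Buffer now: "SSLSSS"
  byte 3: read out[5]='S', append. Buffer now: "SSLSSSS"

Answer: SSS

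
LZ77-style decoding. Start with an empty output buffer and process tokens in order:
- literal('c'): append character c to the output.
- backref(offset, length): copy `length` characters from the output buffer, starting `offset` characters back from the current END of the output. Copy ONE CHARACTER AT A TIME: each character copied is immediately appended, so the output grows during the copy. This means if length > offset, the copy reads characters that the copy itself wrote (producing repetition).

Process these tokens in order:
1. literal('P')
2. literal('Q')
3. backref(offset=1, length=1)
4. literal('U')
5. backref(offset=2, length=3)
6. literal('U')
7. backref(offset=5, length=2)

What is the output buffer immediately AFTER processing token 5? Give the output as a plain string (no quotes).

Answer: PQQUQUQ

Derivation:
Token 1: literal('P'). Output: "P"
Token 2: literal('Q'). Output: "PQ"
Token 3: backref(off=1, len=1). Copied 'Q' from pos 1. Output: "PQQ"
Token 4: literal('U'). Output: "PQQU"
Token 5: backref(off=2, len=3) (overlapping!). Copied 'QUQ' from pos 2. Output: "PQQUQUQ"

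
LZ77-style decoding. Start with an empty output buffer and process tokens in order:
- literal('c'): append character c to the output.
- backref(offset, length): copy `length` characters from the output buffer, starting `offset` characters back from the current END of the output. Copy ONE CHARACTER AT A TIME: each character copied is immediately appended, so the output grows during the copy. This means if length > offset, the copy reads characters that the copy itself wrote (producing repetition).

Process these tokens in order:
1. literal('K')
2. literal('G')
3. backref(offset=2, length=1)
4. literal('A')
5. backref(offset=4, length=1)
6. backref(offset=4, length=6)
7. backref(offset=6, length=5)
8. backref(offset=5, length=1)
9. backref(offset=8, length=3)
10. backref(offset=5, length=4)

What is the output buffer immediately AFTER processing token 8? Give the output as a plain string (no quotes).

Answer: KGKAKGKAKGKGKAKGG

Derivation:
Token 1: literal('K'). Output: "K"
Token 2: literal('G'). Output: "KG"
Token 3: backref(off=2, len=1). Copied 'K' from pos 0. Output: "KGK"
Token 4: literal('A'). Output: "KGKA"
Token 5: backref(off=4, len=1). Copied 'K' from pos 0. Output: "KGKAK"
Token 6: backref(off=4, len=6) (overlapping!). Copied 'GKAKGK' from pos 1. Output: "KGKAKGKAKGK"
Token 7: backref(off=6, len=5). Copied 'GKAKG' from pos 5. Output: "KGKAKGKAKGKGKAKG"
Token 8: backref(off=5, len=1). Copied 'G' from pos 11. Output: "KGKAKGKAKGKGKAKGG"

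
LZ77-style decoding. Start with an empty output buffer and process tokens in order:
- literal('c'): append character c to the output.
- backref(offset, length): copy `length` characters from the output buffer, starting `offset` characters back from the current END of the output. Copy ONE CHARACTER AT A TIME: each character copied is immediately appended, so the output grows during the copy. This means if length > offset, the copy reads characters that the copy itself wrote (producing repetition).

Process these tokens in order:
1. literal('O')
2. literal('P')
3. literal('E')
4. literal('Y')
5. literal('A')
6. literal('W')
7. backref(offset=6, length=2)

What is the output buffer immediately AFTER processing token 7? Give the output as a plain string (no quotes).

Answer: OPEYAWOP

Derivation:
Token 1: literal('O'). Output: "O"
Token 2: literal('P'). Output: "OP"
Token 3: literal('E'). Output: "OPE"
Token 4: literal('Y'). Output: "OPEY"
Token 5: literal('A'). Output: "OPEYA"
Token 6: literal('W'). Output: "OPEYAW"
Token 7: backref(off=6, len=2). Copied 'OP' from pos 0. Output: "OPEYAWOP"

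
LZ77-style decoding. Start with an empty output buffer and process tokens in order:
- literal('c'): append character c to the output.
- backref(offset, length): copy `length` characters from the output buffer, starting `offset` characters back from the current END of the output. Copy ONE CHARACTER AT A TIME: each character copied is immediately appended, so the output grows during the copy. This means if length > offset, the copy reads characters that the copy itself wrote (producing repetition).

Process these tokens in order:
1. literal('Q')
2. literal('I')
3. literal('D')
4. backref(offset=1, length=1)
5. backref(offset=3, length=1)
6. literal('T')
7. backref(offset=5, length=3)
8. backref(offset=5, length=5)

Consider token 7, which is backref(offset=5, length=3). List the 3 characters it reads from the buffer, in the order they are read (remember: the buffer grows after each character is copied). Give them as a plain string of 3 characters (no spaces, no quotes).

Answer: IDD

Derivation:
Token 1: literal('Q'). Output: "Q"
Token 2: literal('I'). Output: "QI"
Token 3: literal('D'). Output: "QID"
Token 4: backref(off=1, len=1). Copied 'D' from pos 2. Output: "QIDD"
Token 5: backref(off=3, len=1). Copied 'I' from pos 1. Output: "QIDDI"
Token 6: literal('T'). Output: "QIDDIT"
Token 7: backref(off=5, len=3). Buffer before: "QIDDIT" (len 6)
  byte 1: read out[1]='I', append. Buffer now: "QIDDITI"
  byte 2: read out[2]='D', append. Buffer now: "QIDDITID"
  byte 3: read out[3]='D', append. Buffer now: "QIDDITIDD"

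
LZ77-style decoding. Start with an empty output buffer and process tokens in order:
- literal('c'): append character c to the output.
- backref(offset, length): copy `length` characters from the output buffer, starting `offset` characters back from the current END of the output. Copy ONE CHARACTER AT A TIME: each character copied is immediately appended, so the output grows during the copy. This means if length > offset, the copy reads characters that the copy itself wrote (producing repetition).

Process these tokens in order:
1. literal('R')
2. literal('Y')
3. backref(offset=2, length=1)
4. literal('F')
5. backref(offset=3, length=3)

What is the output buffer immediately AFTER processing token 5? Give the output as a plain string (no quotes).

Answer: RYRFYRF

Derivation:
Token 1: literal('R'). Output: "R"
Token 2: literal('Y'). Output: "RY"
Token 3: backref(off=2, len=1). Copied 'R' from pos 0. Output: "RYR"
Token 4: literal('F'). Output: "RYRF"
Token 5: backref(off=3, len=3). Copied 'YRF' from pos 1. Output: "RYRFYRF"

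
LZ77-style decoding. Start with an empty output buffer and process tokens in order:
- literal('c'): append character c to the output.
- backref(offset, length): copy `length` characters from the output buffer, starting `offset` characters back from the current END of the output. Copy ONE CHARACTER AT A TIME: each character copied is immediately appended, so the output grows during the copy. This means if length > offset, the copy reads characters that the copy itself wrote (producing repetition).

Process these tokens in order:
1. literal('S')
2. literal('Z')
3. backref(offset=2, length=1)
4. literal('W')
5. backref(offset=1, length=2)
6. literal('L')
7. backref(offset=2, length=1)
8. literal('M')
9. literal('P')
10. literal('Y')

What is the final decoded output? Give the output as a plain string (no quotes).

Answer: SZSWWWLWMPY

Derivation:
Token 1: literal('S'). Output: "S"
Token 2: literal('Z'). Output: "SZ"
Token 3: backref(off=2, len=1). Copied 'S' from pos 0. Output: "SZS"
Token 4: literal('W'). Output: "SZSW"
Token 5: backref(off=1, len=2) (overlapping!). Copied 'WW' from pos 3. Output: "SZSWWW"
Token 6: literal('L'). Output: "SZSWWWL"
Token 7: backref(off=2, len=1). Copied 'W' from pos 5. Output: "SZSWWWLW"
Token 8: literal('M'). Output: "SZSWWWLWM"
Token 9: literal('P'). Output: "SZSWWWLWMP"
Token 10: literal('Y'). Output: "SZSWWWLWMPY"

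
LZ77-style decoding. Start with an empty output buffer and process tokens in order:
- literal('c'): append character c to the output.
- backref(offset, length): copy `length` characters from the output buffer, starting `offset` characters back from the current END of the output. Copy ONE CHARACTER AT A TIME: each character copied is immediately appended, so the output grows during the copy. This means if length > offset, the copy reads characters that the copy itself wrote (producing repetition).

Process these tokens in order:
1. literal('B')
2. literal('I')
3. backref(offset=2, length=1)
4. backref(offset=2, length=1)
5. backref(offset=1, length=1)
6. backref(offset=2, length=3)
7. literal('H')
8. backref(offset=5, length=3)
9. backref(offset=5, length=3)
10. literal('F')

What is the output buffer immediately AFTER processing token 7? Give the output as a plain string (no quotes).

Answer: BIBIIIIIH

Derivation:
Token 1: literal('B'). Output: "B"
Token 2: literal('I'). Output: "BI"
Token 3: backref(off=2, len=1). Copied 'B' from pos 0. Output: "BIB"
Token 4: backref(off=2, len=1). Copied 'I' from pos 1. Output: "BIBI"
Token 5: backref(off=1, len=1). Copied 'I' from pos 3. Output: "BIBII"
Token 6: backref(off=2, len=3) (overlapping!). Copied 'III' from pos 3. Output: "BIBIIIII"
Token 7: literal('H'). Output: "BIBIIIIIH"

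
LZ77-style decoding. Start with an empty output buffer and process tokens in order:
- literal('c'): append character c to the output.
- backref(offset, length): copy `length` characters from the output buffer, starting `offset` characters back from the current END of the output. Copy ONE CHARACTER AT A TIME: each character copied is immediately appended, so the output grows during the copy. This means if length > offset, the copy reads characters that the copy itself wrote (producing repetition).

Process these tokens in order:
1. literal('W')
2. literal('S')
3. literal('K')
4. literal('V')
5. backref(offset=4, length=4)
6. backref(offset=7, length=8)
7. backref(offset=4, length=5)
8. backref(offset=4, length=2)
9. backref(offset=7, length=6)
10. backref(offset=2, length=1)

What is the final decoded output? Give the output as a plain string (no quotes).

Answer: WSKVWSKVSKVWSKVSSKVSSKVSKVSSKS

Derivation:
Token 1: literal('W'). Output: "W"
Token 2: literal('S'). Output: "WS"
Token 3: literal('K'). Output: "WSK"
Token 4: literal('V'). Output: "WSKV"
Token 5: backref(off=4, len=4). Copied 'WSKV' from pos 0. Output: "WSKVWSKV"
Token 6: backref(off=7, len=8) (overlapping!). Copied 'SKVWSKVS' from pos 1. Output: "WSKVWSKVSKVWSKVS"
Token 7: backref(off=4, len=5) (overlapping!). Copied 'SKVSS' from pos 12. Output: "WSKVWSKVSKVWSKVSSKVSS"
Token 8: backref(off=4, len=2). Copied 'KV' from pos 17. Output: "WSKVWSKVSKVWSKVSSKVSSKV"
Token 9: backref(off=7, len=6). Copied 'SKVSSK' from pos 16. Output: "WSKVWSKVSKVWSKVSSKVSSKVSKVSSK"
Token 10: backref(off=2, len=1). Copied 'S' from pos 27. Output: "WSKVWSKVSKVWSKVSSKVSSKVSKVSSKS"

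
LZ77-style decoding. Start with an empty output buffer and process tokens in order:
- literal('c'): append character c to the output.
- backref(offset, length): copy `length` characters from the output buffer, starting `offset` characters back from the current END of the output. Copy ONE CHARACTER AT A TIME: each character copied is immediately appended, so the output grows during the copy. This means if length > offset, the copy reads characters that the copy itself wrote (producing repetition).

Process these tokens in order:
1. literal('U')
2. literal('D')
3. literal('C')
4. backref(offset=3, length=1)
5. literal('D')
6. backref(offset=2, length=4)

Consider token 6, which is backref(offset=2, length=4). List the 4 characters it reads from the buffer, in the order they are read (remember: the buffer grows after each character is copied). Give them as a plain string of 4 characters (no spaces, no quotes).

Answer: UDUD

Derivation:
Token 1: literal('U'). Output: "U"
Token 2: literal('D'). Output: "UD"
Token 3: literal('C'). Output: "UDC"
Token 4: backref(off=3, len=1). Copied 'U' from pos 0. Output: "UDCU"
Token 5: literal('D'). Output: "UDCUD"
Token 6: backref(off=2, len=4). Buffer before: "UDCUD" (len 5)
  byte 1: read out[3]='U', append. Buffer now: "UDCUDU"
  byte 2: read out[4]='D', append. Buffer now: "UDCUDUD"
  byte 3: read out[5]='U', append. Buffer now: "UDCUDUDU"
  byte 4: read out[6]='D', append. Buffer now: "UDCUDUDUD"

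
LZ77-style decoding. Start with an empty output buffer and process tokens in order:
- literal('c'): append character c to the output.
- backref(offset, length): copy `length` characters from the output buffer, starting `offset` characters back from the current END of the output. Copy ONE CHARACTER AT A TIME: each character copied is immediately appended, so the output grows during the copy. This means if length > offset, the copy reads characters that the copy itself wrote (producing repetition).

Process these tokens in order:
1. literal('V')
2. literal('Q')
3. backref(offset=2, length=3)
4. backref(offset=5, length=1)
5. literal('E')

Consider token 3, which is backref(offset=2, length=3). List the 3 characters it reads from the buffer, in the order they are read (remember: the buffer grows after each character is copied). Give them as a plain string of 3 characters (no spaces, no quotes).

Answer: VQV

Derivation:
Token 1: literal('V'). Output: "V"
Token 2: literal('Q'). Output: "VQ"
Token 3: backref(off=2, len=3). Buffer before: "VQ" (len 2)
  byte 1: read out[0]='V', append. Buffer now: "VQV"
  byte 2: read out[1]='Q', append. Buffer now: "VQVQ"
  byte 3: read out[2]='V', append. Buffer now: "VQVQV"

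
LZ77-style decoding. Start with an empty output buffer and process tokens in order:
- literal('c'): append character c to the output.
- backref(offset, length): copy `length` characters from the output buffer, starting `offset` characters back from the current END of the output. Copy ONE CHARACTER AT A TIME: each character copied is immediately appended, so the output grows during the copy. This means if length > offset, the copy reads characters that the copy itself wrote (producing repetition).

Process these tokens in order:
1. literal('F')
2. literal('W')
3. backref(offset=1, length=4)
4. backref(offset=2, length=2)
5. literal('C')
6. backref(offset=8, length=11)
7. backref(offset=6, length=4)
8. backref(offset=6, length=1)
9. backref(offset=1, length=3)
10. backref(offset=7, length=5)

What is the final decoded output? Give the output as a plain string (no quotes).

Token 1: literal('F'). Output: "F"
Token 2: literal('W'). Output: "FW"
Token 3: backref(off=1, len=4) (overlapping!). Copied 'WWWW' from pos 1. Output: "FWWWWW"
Token 4: backref(off=2, len=2). Copied 'WW' from pos 4. Output: "FWWWWWWW"
Token 5: literal('C'). Output: "FWWWWWWWC"
Token 6: backref(off=8, len=11) (overlapping!). Copied 'WWWWWWWCWWW' from pos 1. Output: "FWWWWWWWCWWWWWWWCWWW"
Token 7: backref(off=6, len=4). Copied 'WWCW' from pos 14. Output: "FWWWWWWWCWWWWWWWCWWWWWCW"
Token 8: backref(off=6, len=1). Copied 'W' from pos 18. Output: "FWWWWWWWCWWWWWWWCWWWWWCWW"
Token 9: backref(off=1, len=3) (overlapping!). Copied 'WWW' from pos 24. Output: "FWWWWWWWCWWWWWWWCWWWWWCWWWWW"
Token 10: backref(off=7, len=5). Copied 'WCWWW' from pos 21. Output: "FWWWWWWWCWWWWWWWCWWWWWCWWWWWWCWWW"

Answer: FWWWWWWWCWWWWWWWCWWWWWCWWWWWWCWWW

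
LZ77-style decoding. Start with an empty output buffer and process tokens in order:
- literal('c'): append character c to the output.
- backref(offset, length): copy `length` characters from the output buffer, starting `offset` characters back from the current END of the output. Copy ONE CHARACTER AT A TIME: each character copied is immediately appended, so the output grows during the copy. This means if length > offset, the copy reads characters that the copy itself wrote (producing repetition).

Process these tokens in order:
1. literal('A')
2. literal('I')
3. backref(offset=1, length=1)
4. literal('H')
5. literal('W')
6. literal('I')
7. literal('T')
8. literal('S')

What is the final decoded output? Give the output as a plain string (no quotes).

Token 1: literal('A'). Output: "A"
Token 2: literal('I'). Output: "AI"
Token 3: backref(off=1, len=1). Copied 'I' from pos 1. Output: "AII"
Token 4: literal('H'). Output: "AIIH"
Token 5: literal('W'). Output: "AIIHW"
Token 6: literal('I'). Output: "AIIHWI"
Token 7: literal('T'). Output: "AIIHWIT"
Token 8: literal('S'). Output: "AIIHWITS"

Answer: AIIHWITS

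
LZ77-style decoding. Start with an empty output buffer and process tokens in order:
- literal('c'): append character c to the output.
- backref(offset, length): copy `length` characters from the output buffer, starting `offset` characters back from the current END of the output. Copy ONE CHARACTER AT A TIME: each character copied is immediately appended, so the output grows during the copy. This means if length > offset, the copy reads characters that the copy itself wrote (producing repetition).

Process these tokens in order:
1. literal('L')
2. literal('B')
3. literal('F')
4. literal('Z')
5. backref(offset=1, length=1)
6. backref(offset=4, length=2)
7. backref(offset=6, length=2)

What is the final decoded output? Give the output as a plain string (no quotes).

Answer: LBFZZBFBF

Derivation:
Token 1: literal('L'). Output: "L"
Token 2: literal('B'). Output: "LB"
Token 3: literal('F'). Output: "LBF"
Token 4: literal('Z'). Output: "LBFZ"
Token 5: backref(off=1, len=1). Copied 'Z' from pos 3. Output: "LBFZZ"
Token 6: backref(off=4, len=2). Copied 'BF' from pos 1. Output: "LBFZZBF"
Token 7: backref(off=6, len=2). Copied 'BF' from pos 1. Output: "LBFZZBFBF"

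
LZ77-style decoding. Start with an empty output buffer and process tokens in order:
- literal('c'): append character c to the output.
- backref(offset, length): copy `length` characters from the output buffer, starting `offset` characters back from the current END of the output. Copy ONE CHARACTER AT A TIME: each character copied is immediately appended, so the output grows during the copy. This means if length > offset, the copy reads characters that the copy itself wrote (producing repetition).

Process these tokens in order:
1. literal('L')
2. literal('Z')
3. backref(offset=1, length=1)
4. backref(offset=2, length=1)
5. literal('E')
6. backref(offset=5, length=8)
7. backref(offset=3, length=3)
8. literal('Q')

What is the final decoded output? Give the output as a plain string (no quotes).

Answer: LZZZELZZZELZZLZZQ

Derivation:
Token 1: literal('L'). Output: "L"
Token 2: literal('Z'). Output: "LZ"
Token 3: backref(off=1, len=1). Copied 'Z' from pos 1. Output: "LZZ"
Token 4: backref(off=2, len=1). Copied 'Z' from pos 1. Output: "LZZZ"
Token 5: literal('E'). Output: "LZZZE"
Token 6: backref(off=5, len=8) (overlapping!). Copied 'LZZZELZZ' from pos 0. Output: "LZZZELZZZELZZ"
Token 7: backref(off=3, len=3). Copied 'LZZ' from pos 10. Output: "LZZZELZZZELZZLZZ"
Token 8: literal('Q'). Output: "LZZZELZZZELZZLZZQ"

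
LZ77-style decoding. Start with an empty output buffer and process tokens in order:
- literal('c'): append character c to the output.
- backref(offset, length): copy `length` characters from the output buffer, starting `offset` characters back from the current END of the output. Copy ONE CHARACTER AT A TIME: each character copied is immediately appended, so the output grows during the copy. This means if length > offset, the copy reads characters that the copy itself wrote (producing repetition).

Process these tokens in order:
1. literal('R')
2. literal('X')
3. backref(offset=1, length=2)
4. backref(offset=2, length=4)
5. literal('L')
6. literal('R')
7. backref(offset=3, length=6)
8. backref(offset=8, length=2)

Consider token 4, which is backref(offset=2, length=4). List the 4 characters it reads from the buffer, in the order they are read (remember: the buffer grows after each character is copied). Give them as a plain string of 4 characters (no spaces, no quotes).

Answer: XXXX

Derivation:
Token 1: literal('R'). Output: "R"
Token 2: literal('X'). Output: "RX"
Token 3: backref(off=1, len=2) (overlapping!). Copied 'XX' from pos 1. Output: "RXXX"
Token 4: backref(off=2, len=4). Buffer before: "RXXX" (len 4)
  byte 1: read out[2]='X', append. Buffer now: "RXXXX"
  byte 2: read out[3]='X', append. Buffer now: "RXXXXX"
  byte 3: read out[4]='X', append. Buffer now: "RXXXXXX"
  byte 4: read out[5]='X', append. Buffer now: "RXXXXXXX"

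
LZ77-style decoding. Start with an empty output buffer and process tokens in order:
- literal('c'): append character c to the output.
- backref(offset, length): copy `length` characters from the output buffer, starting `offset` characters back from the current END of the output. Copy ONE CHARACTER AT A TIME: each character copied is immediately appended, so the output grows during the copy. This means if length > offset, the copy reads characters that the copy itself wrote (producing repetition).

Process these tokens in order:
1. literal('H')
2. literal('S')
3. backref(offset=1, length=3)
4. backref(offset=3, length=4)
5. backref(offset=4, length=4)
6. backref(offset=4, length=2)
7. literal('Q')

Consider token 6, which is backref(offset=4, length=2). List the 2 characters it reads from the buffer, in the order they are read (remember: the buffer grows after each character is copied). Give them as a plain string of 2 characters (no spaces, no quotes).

Answer: SS

Derivation:
Token 1: literal('H'). Output: "H"
Token 2: literal('S'). Output: "HS"
Token 3: backref(off=1, len=3) (overlapping!). Copied 'SSS' from pos 1. Output: "HSSSS"
Token 4: backref(off=3, len=4) (overlapping!). Copied 'SSSS' from pos 2. Output: "HSSSSSSSS"
Token 5: backref(off=4, len=4). Copied 'SSSS' from pos 5. Output: "HSSSSSSSSSSSS"
Token 6: backref(off=4, len=2). Buffer before: "HSSSSSSSSSSSS" (len 13)
  byte 1: read out[9]='S', append. Buffer now: "HSSSSSSSSSSSSS"
  byte 2: read out[10]='S', append. Buffer now: "HSSSSSSSSSSSSSS"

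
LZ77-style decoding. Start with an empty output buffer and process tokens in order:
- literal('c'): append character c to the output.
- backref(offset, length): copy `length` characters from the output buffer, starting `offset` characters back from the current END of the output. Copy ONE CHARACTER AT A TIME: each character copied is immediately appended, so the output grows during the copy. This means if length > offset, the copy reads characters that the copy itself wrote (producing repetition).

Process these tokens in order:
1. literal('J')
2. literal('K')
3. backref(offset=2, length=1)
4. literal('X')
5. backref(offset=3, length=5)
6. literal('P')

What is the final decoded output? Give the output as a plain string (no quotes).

Answer: JKJXKJXKJP

Derivation:
Token 1: literal('J'). Output: "J"
Token 2: literal('K'). Output: "JK"
Token 3: backref(off=2, len=1). Copied 'J' from pos 0. Output: "JKJ"
Token 4: literal('X'). Output: "JKJX"
Token 5: backref(off=3, len=5) (overlapping!). Copied 'KJXKJ' from pos 1. Output: "JKJXKJXKJ"
Token 6: literal('P'). Output: "JKJXKJXKJP"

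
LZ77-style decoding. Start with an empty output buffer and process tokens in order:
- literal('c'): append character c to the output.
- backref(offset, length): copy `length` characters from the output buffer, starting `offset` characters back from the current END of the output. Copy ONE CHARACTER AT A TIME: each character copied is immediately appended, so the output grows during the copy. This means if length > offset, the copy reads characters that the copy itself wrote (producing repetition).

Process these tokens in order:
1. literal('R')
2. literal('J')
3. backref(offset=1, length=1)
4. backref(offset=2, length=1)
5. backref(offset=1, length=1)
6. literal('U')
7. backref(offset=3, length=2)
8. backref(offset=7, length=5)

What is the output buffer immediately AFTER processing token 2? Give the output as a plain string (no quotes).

Token 1: literal('R'). Output: "R"
Token 2: literal('J'). Output: "RJ"

Answer: RJ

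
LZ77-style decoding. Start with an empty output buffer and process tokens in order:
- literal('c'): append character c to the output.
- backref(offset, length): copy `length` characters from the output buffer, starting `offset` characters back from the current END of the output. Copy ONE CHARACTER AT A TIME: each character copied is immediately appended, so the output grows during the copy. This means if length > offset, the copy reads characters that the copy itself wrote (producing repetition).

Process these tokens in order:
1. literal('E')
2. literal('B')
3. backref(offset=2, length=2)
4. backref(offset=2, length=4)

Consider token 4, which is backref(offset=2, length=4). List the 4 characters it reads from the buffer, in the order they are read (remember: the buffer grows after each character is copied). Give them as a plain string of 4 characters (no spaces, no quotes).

Token 1: literal('E'). Output: "E"
Token 2: literal('B'). Output: "EB"
Token 3: backref(off=2, len=2). Copied 'EB' from pos 0. Output: "EBEB"
Token 4: backref(off=2, len=4). Buffer before: "EBEB" (len 4)
  byte 1: read out[2]='E', append. Buffer now: "EBEBE"
  byte 2: read out[3]='B', append. Buffer now: "EBEBEB"
  byte 3: read out[4]='E', append. Buffer now: "EBEBEBE"
  byte 4: read out[5]='B', append. Buffer now: "EBEBEBEB"

Answer: EBEB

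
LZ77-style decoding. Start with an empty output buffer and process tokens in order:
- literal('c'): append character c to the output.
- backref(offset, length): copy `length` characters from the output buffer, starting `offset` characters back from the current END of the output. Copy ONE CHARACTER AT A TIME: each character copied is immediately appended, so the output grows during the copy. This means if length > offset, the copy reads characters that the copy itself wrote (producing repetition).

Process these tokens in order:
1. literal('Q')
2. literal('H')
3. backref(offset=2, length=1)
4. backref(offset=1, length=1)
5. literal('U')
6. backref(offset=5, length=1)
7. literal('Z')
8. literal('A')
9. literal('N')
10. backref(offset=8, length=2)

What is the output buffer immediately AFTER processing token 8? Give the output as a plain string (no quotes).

Token 1: literal('Q'). Output: "Q"
Token 2: literal('H'). Output: "QH"
Token 3: backref(off=2, len=1). Copied 'Q' from pos 0. Output: "QHQ"
Token 4: backref(off=1, len=1). Copied 'Q' from pos 2. Output: "QHQQ"
Token 5: literal('U'). Output: "QHQQU"
Token 6: backref(off=5, len=1). Copied 'Q' from pos 0. Output: "QHQQUQ"
Token 7: literal('Z'). Output: "QHQQUQZ"
Token 8: literal('A'). Output: "QHQQUQZA"

Answer: QHQQUQZA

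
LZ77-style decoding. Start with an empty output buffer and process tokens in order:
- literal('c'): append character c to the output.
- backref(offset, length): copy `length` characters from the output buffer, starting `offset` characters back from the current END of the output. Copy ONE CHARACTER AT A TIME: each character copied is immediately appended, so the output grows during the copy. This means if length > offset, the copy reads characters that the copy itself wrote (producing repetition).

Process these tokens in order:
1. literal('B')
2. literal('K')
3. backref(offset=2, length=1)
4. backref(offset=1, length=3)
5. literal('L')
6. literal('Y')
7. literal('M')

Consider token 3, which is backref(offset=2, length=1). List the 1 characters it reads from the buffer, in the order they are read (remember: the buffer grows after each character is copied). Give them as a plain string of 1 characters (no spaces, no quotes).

Answer: B

Derivation:
Token 1: literal('B'). Output: "B"
Token 2: literal('K'). Output: "BK"
Token 3: backref(off=2, len=1). Buffer before: "BK" (len 2)
  byte 1: read out[0]='B', append. Buffer now: "BKB"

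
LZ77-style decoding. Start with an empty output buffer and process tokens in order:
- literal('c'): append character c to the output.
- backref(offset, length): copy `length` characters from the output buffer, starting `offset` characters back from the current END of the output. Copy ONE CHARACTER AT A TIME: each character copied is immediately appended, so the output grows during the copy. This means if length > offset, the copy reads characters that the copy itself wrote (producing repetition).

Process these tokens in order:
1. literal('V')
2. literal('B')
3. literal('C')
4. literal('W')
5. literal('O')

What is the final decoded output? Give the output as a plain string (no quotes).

Token 1: literal('V'). Output: "V"
Token 2: literal('B'). Output: "VB"
Token 3: literal('C'). Output: "VBC"
Token 4: literal('W'). Output: "VBCW"
Token 5: literal('O'). Output: "VBCWO"

Answer: VBCWO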